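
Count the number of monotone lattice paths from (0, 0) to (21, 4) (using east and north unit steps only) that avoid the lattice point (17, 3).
Number of paths = 6950

Total paths from (0, 0) to (21, 4): C(25, 21) = 12650. Paths through (17, 3): (paths (0, 0) → (17, 3)) × (paths (17, 3) → (21, 4)) = C(20, 17) · C(5, 4) = 1140 · 5 = 5700. Avoidance count = 12650 − 5700 = 6950.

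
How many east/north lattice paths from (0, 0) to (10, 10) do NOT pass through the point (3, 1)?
Number of paths = 138996

Total paths from (0, 0) to (10, 10): C(20, 10) = 184756. Paths through (3, 1): (paths (0, 0) → (3, 1)) × (paths (3, 1) → (10, 10)) = C(4, 3) · C(16, 7) = 4 · 11440 = 45760. Avoidance count = 184756 − 45760 = 138996.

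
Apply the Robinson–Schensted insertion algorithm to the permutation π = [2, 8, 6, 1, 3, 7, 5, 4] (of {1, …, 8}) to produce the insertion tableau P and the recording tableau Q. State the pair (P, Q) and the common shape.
P = [1, 3, 4] / [2, 5, 7] / [6] / [8];  Q = [1, 2, 6] / [3, 5, 7] / [4] / [8];  common shape = (3, 3, 1, 1)

Row-insert the values π_1, π_2, … into P one at a time, bumping the leftmost entry strictly greater than the inserted value down to the next row. The recording tableau Q records, in position (i, j), the step at which that cell was added to P.
  Insert 2 (step 1): P = [2];  Q = [1]
  Insert 8 (step 2): P = [2, 8];  Q = [1, 2]
  Insert 6 (step 3): P = [2, 6] / [8];  Q = [1, 2] / [3]
  Insert 1 (step 4): P = [1, 6] / [2] / [8];  Q = [1, 2] / [3] / [4]
  Insert 3 (step 5): P = [1, 3] / [2, 6] / [8];  Q = [1, 2] / [3, 5] / [4]
  Insert 7 (step 6): P = [1, 3, 7] / [2, 6] / [8];  Q = [1, 2, 6] / [3, 5] / [4]
  Insert 5 (step 7): P = [1, 3, 5] / [2, 6, 7] / [8];  Q = [1, 2, 6] / [3, 5, 7] / [4]
  Insert 4 (step 8): P = [1, 3, 4] / [2, 5, 7] / [6] / [8];  Q = [1, 2, 6] / [3, 5, 7] / [4] / [8]
Final shape: (3, 3, 1, 1).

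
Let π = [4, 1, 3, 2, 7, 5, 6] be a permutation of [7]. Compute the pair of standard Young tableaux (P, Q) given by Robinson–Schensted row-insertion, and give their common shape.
P = [1, 2, 5, 6] / [3, 7] / [4];  Q = [1, 3, 5, 7] / [2, 6] / [4];  common shape = (4, 2, 1)

Row-insert the values π_1, π_2, … into P one at a time, bumping the leftmost entry strictly greater than the inserted value down to the next row. The recording tableau Q records, in position (i, j), the step at which that cell was added to P.
  Insert 4 (step 1): P = [4];  Q = [1]
  Insert 1 (step 2): P = [1] / [4];  Q = [1] / [2]
  Insert 3 (step 3): P = [1, 3] / [4];  Q = [1, 3] / [2]
  Insert 2 (step 4): P = [1, 2] / [3] / [4];  Q = [1, 3] / [2] / [4]
  Insert 7 (step 5): P = [1, 2, 7] / [3] / [4];  Q = [1, 3, 5] / [2] / [4]
  Insert 5 (step 6): P = [1, 2, 5] / [3, 7] / [4];  Q = [1, 3, 5] / [2, 6] / [4]
  Insert 6 (step 7): P = [1, 2, 5, 6] / [3, 7] / [4];  Q = [1, 3, 5, 7] / [2, 6] / [4]
Final shape: (4, 2, 1).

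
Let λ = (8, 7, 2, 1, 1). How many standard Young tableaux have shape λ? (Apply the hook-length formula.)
# SYT of shape (8, 7, 2, 1, 1) = 6651216

Hook-length formula: f^λ = n! / Π hook(c), product over all cells c of the Young diagram. For λ = (8, 7, 2, 1, 1), n = 19 boxes. Hook lengths by row (left-to-right, top-to-bottom): [12, 9, 7, 6, 5, 4, 3, 1]; [10, 7, 5, 4, 3, 2, 1]; [4, 1]; [2]; [1]. Product of hooks = 18289152000. So f^λ = 19! / 18289152000 = 121645100408832000 / 18289152000 = 6651216.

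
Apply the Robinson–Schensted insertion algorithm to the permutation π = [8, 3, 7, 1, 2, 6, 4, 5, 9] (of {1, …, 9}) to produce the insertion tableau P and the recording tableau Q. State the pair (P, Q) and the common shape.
P = [1, 2, 4, 5, 9] / [3, 6] / [7] / [8];  Q = [1, 3, 6, 8, 9] / [2, 5] / [4] / [7];  common shape = (5, 2, 1, 1)

Row-insert the values π_1, π_2, … into P one at a time, bumping the leftmost entry strictly greater than the inserted value down to the next row. The recording tableau Q records, in position (i, j), the step at which that cell was added to P.
  Insert 8 (step 1): P = [8];  Q = [1]
  Insert 3 (step 2): P = [3] / [8];  Q = [1] / [2]
  Insert 7 (step 3): P = [3, 7] / [8];  Q = [1, 3] / [2]
  Insert 1 (step 4): P = [1, 7] / [3] / [8];  Q = [1, 3] / [2] / [4]
  Insert 2 (step 5): P = [1, 2] / [3, 7] / [8];  Q = [1, 3] / [2, 5] / [4]
  Insert 6 (step 6): P = [1, 2, 6] / [3, 7] / [8];  Q = [1, 3, 6] / [2, 5] / [4]
  Insert 4 (step 7): P = [1, 2, 4] / [3, 6] / [7] / [8];  Q = [1, 3, 6] / [2, 5] / [4] / [7]
  Insert 5 (step 8): P = [1, 2, 4, 5] / [3, 6] / [7] / [8];  Q = [1, 3, 6, 8] / [2, 5] / [4] / [7]
  Insert 9 (step 9): P = [1, 2, 4, 5, 9] / [3, 6] / [7] / [8];  Q = [1, 3, 6, 8, 9] / [2, 5] / [4] / [7]
Final shape: (5, 2, 1, 1).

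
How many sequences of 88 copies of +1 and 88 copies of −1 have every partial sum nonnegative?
C_88 = 64633260585762914370496637486146181462681535261000

These ballot sequences are counted by the Catalan number C_n = (1/(n + 1)) · C(2n, n). For n = 88: C_88 = (1/89) · C(176, 88) = 5752360192132899378974200736267010150178656638229000/89 = 64633260585762914370496637486146181462681535261000.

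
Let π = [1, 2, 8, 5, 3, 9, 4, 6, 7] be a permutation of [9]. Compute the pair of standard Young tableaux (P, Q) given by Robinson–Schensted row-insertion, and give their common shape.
P = [1, 2, 3, 4, 6, 7] / [5, 9] / [8];  Q = [1, 2, 3, 6, 8, 9] / [4, 7] / [5];  common shape = (6, 2, 1)

Row-insert the values π_1, π_2, … into P one at a time, bumping the leftmost entry strictly greater than the inserted value down to the next row. The recording tableau Q records, in position (i, j), the step at which that cell was added to P.
  Insert 1 (step 1): P = [1];  Q = [1]
  Insert 2 (step 2): P = [1, 2];  Q = [1, 2]
  Insert 8 (step 3): P = [1, 2, 8];  Q = [1, 2, 3]
  Insert 5 (step 4): P = [1, 2, 5] / [8];  Q = [1, 2, 3] / [4]
  Insert 3 (step 5): P = [1, 2, 3] / [5] / [8];  Q = [1, 2, 3] / [4] / [5]
  Insert 9 (step 6): P = [1, 2, 3, 9] / [5] / [8];  Q = [1, 2, 3, 6] / [4] / [5]
  Insert 4 (step 7): P = [1, 2, 3, 4] / [5, 9] / [8];  Q = [1, 2, 3, 6] / [4, 7] / [5]
  Insert 6 (step 8): P = [1, 2, 3, 4, 6] / [5, 9] / [8];  Q = [1, 2, 3, 6, 8] / [4, 7] / [5]
  Insert 7 (step 9): P = [1, 2, 3, 4, 6, 7] / [5, 9] / [8];  Q = [1, 2, 3, 6, 8, 9] / [4, 7] / [5]
Final shape: (6, 2, 1).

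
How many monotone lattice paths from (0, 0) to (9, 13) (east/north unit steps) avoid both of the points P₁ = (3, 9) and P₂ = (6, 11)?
Number of paths = 349460

Inclusion–exclusion. Total paths: C(22, 9) = 497420. Through P₁: C(12, 3)·C(10, 6) = 46200. Through P₂: C(17, 6)·C(5, 3) = 123760. Since P₁ is strictly southwest of P₂, a monotone path through both must visit P₁ then P₂; paths through both = C(12, 3)·C(5, 3)·C(5, 3) = 22000. Avoid both = 497420 − 46200 − 123760 + 22000 = 349460.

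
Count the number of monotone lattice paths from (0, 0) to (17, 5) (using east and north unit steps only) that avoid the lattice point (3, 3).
Number of paths = 23934

Total paths from (0, 0) to (17, 5): C(22, 17) = 26334. Paths through (3, 3): (paths (0, 0) → (3, 3)) × (paths (3, 3) → (17, 5)) = C(6, 3) · C(16, 14) = 20 · 120 = 2400. Avoidance count = 26334 − 2400 = 23934.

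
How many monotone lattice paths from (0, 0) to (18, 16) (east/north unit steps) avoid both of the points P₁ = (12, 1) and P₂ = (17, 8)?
Number of paths = 2193614487

Inclusion–exclusion. Total paths: C(34, 18) = 2203961430. Through P₁: C(13, 12)·C(21, 6) = 705432. Through P₂: C(25, 17)·C(9, 1) = 9734175. Since P₁ is strictly southwest of P₂, a monotone path through both must visit P₁ then P₂; paths through both = C(13, 12)·C(12, 5)·C(9, 1) = 92664. Avoid both = 2203961430 − 705432 − 9734175 + 92664 = 2193614487.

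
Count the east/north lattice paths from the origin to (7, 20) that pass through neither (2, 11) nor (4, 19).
Number of paths = 710494

Inclusion–exclusion. Total paths: C(27, 7) = 888030. Through P₁: C(13, 2)·C(14, 5) = 156156. Through P₂: C(23, 4)·C(4, 3) = 35420. Since P₁ is strictly southwest of P₂, a monotone path through both must visit P₁ then P₂; paths through both = C(13, 2)·C(10, 2)·C(4, 3) = 14040. Avoid both = 888030 − 156156 − 35420 + 14040 = 710494.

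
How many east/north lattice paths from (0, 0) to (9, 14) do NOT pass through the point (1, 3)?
Number of paths = 514862

Total paths from (0, 0) to (9, 14): C(23, 9) = 817190. Paths through (1, 3): (paths (0, 0) → (1, 3)) × (paths (1, 3) → (9, 14)) = C(4, 1) · C(19, 8) = 4 · 75582 = 302328. Avoidance count = 817190 − 302328 = 514862.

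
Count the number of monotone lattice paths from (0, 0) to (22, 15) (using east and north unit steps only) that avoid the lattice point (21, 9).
Number of paths = 9264049710

Total paths from (0, 0) to (22, 15): C(37, 22) = 9364199760. Paths through (21, 9): (paths (0, 0) → (21, 9)) × (paths (21, 9) → (22, 15)) = C(30, 21) · C(7, 1) = 14307150 · 7 = 100150050. Avoidance count = 9364199760 − 100150050 = 9264049710.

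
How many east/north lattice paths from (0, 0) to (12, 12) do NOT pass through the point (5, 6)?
Number of paths = 1911364

Total paths from (0, 0) to (12, 12): C(24, 12) = 2704156. Paths through (5, 6): (paths (0, 0) → (5, 6)) × (paths (5, 6) → (12, 12)) = C(11, 5) · C(13, 7) = 462 · 1716 = 792792. Avoidance count = 2704156 − 792792 = 1911364.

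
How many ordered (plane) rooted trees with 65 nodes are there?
C_64 = 368479169875816659479009042713546950

These ordered rooted trees are counted by the Catalan number C_n = (1/(n + 1)) · C(2n, n). For n = 64: C_64 = (1/65) · C(128, 64) = 23951146041928082866135587776380551750/65 = 368479169875816659479009042713546950.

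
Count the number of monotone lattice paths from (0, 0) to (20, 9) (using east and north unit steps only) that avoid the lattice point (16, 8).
Number of paths = 6337650

Total paths from (0, 0) to (20, 9): C(29, 20) = 10015005. Paths through (16, 8): (paths (0, 0) → (16, 8)) × (paths (16, 8) → (20, 9)) = C(24, 16) · C(5, 4) = 735471 · 5 = 3677355. Avoidance count = 10015005 − 3677355 = 6337650.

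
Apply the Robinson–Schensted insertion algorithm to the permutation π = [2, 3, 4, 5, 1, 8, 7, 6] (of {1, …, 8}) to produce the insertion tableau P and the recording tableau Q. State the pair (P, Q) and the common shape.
P = [1, 3, 4, 5, 6] / [2, 7] / [8];  Q = [1, 2, 3, 4, 6] / [5, 7] / [8];  common shape = (5, 2, 1)

Row-insert the values π_1, π_2, … into P one at a time, bumping the leftmost entry strictly greater than the inserted value down to the next row. The recording tableau Q records, in position (i, j), the step at which that cell was added to P.
  Insert 2 (step 1): P = [2];  Q = [1]
  Insert 3 (step 2): P = [2, 3];  Q = [1, 2]
  Insert 4 (step 3): P = [2, 3, 4];  Q = [1, 2, 3]
  Insert 5 (step 4): P = [2, 3, 4, 5];  Q = [1, 2, 3, 4]
  Insert 1 (step 5): P = [1, 3, 4, 5] / [2];  Q = [1, 2, 3, 4] / [5]
  Insert 8 (step 6): P = [1, 3, 4, 5, 8] / [2];  Q = [1, 2, 3, 4, 6] / [5]
  Insert 7 (step 7): P = [1, 3, 4, 5, 7] / [2, 8];  Q = [1, 2, 3, 4, 6] / [5, 7]
  Insert 6 (step 8): P = [1, 3, 4, 5, 6] / [2, 7] / [8];  Q = [1, 2, 3, 4, 6] / [5, 7] / [8]
Final shape: (5, 2, 1).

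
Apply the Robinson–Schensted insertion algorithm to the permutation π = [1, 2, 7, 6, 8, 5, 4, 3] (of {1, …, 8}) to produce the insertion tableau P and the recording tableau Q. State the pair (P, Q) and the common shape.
P = [1, 2, 3, 8] / [4] / [5] / [6] / [7];  Q = [1, 2, 3, 5] / [4] / [6] / [7] / [8];  common shape = (4, 1, 1, 1, 1)

Row-insert the values π_1, π_2, … into P one at a time, bumping the leftmost entry strictly greater than the inserted value down to the next row. The recording tableau Q records, in position (i, j), the step at which that cell was added to P.
  Insert 1 (step 1): P = [1];  Q = [1]
  Insert 2 (step 2): P = [1, 2];  Q = [1, 2]
  Insert 7 (step 3): P = [1, 2, 7];  Q = [1, 2, 3]
  Insert 6 (step 4): P = [1, 2, 6] / [7];  Q = [1, 2, 3] / [4]
  Insert 8 (step 5): P = [1, 2, 6, 8] / [7];  Q = [1, 2, 3, 5] / [4]
  Insert 5 (step 6): P = [1, 2, 5, 8] / [6] / [7];  Q = [1, 2, 3, 5] / [4] / [6]
  Insert 4 (step 7): P = [1, 2, 4, 8] / [5] / [6] / [7];  Q = [1, 2, 3, 5] / [4] / [6] / [7]
  Insert 3 (step 8): P = [1, 2, 3, 8] / [4] / [5] / [6] / [7];  Q = [1, 2, 3, 5] / [4] / [6] / [7] / [8]
Final shape: (4, 1, 1, 1, 1).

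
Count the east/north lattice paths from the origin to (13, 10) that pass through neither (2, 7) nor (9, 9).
Number of paths = 894342

Inclusion–exclusion. Total paths: C(23, 13) = 1144066. Through P₁: C(9, 2)·C(14, 11) = 13104. Through P₂: C(18, 9)·C(5, 4) = 243100. Since P₁ is strictly southwest of P₂, a monotone path through both must visit P₁ then P₂; paths through both = C(9, 2)·C(9, 7)·C(5, 4) = 6480. Avoid both = 1144066 − 13104 − 243100 + 6480 = 894342.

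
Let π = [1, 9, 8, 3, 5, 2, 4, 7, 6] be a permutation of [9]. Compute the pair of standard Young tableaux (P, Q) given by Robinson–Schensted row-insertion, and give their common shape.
P = [1, 2, 4, 6] / [3, 5, 7] / [8] / [9];  Q = [1, 2, 5, 8] / [3, 7, 9] / [4] / [6];  common shape = (4, 3, 1, 1)

Row-insert the values π_1, π_2, … into P one at a time, bumping the leftmost entry strictly greater than the inserted value down to the next row. The recording tableau Q records, in position (i, j), the step at which that cell was added to P.
  Insert 1 (step 1): P = [1];  Q = [1]
  Insert 9 (step 2): P = [1, 9];  Q = [1, 2]
  Insert 8 (step 3): P = [1, 8] / [9];  Q = [1, 2] / [3]
  Insert 3 (step 4): P = [1, 3] / [8] / [9];  Q = [1, 2] / [3] / [4]
  Insert 5 (step 5): P = [1, 3, 5] / [8] / [9];  Q = [1, 2, 5] / [3] / [4]
  Insert 2 (step 6): P = [1, 2, 5] / [3] / [8] / [9];  Q = [1, 2, 5] / [3] / [4] / [6]
  Insert 4 (step 7): P = [1, 2, 4] / [3, 5] / [8] / [9];  Q = [1, 2, 5] / [3, 7] / [4] / [6]
  Insert 7 (step 8): P = [1, 2, 4, 7] / [3, 5] / [8] / [9];  Q = [1, 2, 5, 8] / [3, 7] / [4] / [6]
  Insert 6 (step 9): P = [1, 2, 4, 6] / [3, 5, 7] / [8] / [9];  Q = [1, 2, 5, 8] / [3, 7, 9] / [4] / [6]
Final shape: (4, 3, 1, 1).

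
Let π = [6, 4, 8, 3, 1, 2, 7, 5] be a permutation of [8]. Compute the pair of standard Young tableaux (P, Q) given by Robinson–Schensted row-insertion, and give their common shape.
P = [1, 2, 5] / [3, 7] / [4, 8] / [6];  Q = [1, 3, 7] / [2, 6] / [4, 8] / [5];  common shape = (3, 2, 2, 1)

Row-insert the values π_1, π_2, … into P one at a time, bumping the leftmost entry strictly greater than the inserted value down to the next row. The recording tableau Q records, in position (i, j), the step at which that cell was added to P.
  Insert 6 (step 1): P = [6];  Q = [1]
  Insert 4 (step 2): P = [4] / [6];  Q = [1] / [2]
  Insert 8 (step 3): P = [4, 8] / [6];  Q = [1, 3] / [2]
  Insert 3 (step 4): P = [3, 8] / [4] / [6];  Q = [1, 3] / [2] / [4]
  Insert 1 (step 5): P = [1, 8] / [3] / [4] / [6];  Q = [1, 3] / [2] / [4] / [5]
  Insert 2 (step 6): P = [1, 2] / [3, 8] / [4] / [6];  Q = [1, 3] / [2, 6] / [4] / [5]
  Insert 7 (step 7): P = [1, 2, 7] / [3, 8] / [4] / [6];  Q = [1, 3, 7] / [2, 6] / [4] / [5]
  Insert 5 (step 8): P = [1, 2, 5] / [3, 7] / [4, 8] / [6];  Q = [1, 3, 7] / [2, 6] / [4, 8] / [5]
Final shape: (3, 2, 2, 1).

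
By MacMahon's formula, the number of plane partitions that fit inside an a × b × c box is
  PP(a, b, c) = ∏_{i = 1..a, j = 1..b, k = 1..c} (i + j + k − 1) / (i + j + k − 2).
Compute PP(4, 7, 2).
PP(4, 7, 2) = 32670

Evaluate the triple product over i = 1..4, j = 1..7, k = 1..2. The factors are (2/1) · (3/2) · (3/2) · (4/3) · (4/3) · (5/4) · (5/4) · (6/5) · … (56 factors total). The numerators and denominators telescope so the product is an integer; carrying out the multiplication exactly gives PP(4, 7, 2) = 32670.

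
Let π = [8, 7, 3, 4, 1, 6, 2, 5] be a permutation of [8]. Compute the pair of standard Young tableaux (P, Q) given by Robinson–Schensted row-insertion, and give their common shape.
P = [1, 2, 5] / [3, 4, 6] / [7] / [8];  Q = [1, 4, 6] / [2, 7, 8] / [3] / [5];  common shape = (3, 3, 1, 1)

Row-insert the values π_1, π_2, … into P one at a time, bumping the leftmost entry strictly greater than the inserted value down to the next row. The recording tableau Q records, in position (i, j), the step at which that cell was added to P.
  Insert 8 (step 1): P = [8];  Q = [1]
  Insert 7 (step 2): P = [7] / [8];  Q = [1] / [2]
  Insert 3 (step 3): P = [3] / [7] / [8];  Q = [1] / [2] / [3]
  Insert 4 (step 4): P = [3, 4] / [7] / [8];  Q = [1, 4] / [2] / [3]
  Insert 1 (step 5): P = [1, 4] / [3] / [7] / [8];  Q = [1, 4] / [2] / [3] / [5]
  Insert 6 (step 6): P = [1, 4, 6] / [3] / [7] / [8];  Q = [1, 4, 6] / [2] / [3] / [5]
  Insert 2 (step 7): P = [1, 2, 6] / [3, 4] / [7] / [8];  Q = [1, 4, 6] / [2, 7] / [3] / [5]
  Insert 5 (step 8): P = [1, 2, 5] / [3, 4, 6] / [7] / [8];  Q = [1, 4, 6] / [2, 7, 8] / [3] / [5]
Final shape: (3, 3, 1, 1).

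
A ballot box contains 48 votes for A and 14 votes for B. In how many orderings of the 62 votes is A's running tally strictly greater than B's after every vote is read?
Strict-lead orderings = 15946539804825

Total orderings of the 62 votes with 48 for A: C(62, 48) = 29078984349975. By the Bertrand ballot formula (Cycle Lemma / reflection principle), the number of orderings in which A is strictly ahead of B throughout is (p − q)/(p + q) · C(p + q, p) = (48 − 14)/(48 + 14) · 29078984349975 = 15946539804825.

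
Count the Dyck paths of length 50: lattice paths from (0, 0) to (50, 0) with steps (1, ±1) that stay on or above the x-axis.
C_25 = 4861946401452

These Dyck paths are counted by the Catalan number C_n = (1/(n + 1)) · C(2n, n). For n = 25: C_25 = (1/26) · C(50, 25) = 126410606437752/26 = 4861946401452.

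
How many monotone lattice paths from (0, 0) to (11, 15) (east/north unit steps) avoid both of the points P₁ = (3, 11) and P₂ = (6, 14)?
Number of paths = 7357100

Inclusion–exclusion. Total paths: C(26, 11) = 7726160. Through P₁: C(14, 3)·C(12, 8) = 180180. Through P₂: C(20, 6)·C(6, 5) = 232560. Since P₁ is strictly southwest of P₂, a monotone path through both must visit P₁ then P₂; paths through both = C(14, 3)·C(6, 3)·C(6, 5) = 43680. Avoid both = 7726160 − 180180 − 232560 + 43680 = 7357100.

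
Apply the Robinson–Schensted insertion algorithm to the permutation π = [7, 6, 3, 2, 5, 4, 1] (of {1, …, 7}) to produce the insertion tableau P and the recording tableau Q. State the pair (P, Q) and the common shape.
P = [1, 4] / [2, 5] / [3] / [6] / [7];  Q = [1, 5] / [2, 6] / [3] / [4] / [7];  common shape = (2, 2, 1, 1, 1)

Row-insert the values π_1, π_2, … into P one at a time, bumping the leftmost entry strictly greater than the inserted value down to the next row. The recording tableau Q records, in position (i, j), the step at which that cell was added to P.
  Insert 7 (step 1): P = [7];  Q = [1]
  Insert 6 (step 2): P = [6] / [7];  Q = [1] / [2]
  Insert 3 (step 3): P = [3] / [6] / [7];  Q = [1] / [2] / [3]
  Insert 2 (step 4): P = [2] / [3] / [6] / [7];  Q = [1] / [2] / [3] / [4]
  Insert 5 (step 5): P = [2, 5] / [3] / [6] / [7];  Q = [1, 5] / [2] / [3] / [4]
  Insert 4 (step 6): P = [2, 4] / [3, 5] / [6] / [7];  Q = [1, 5] / [2, 6] / [3] / [4]
  Insert 1 (step 7): P = [1, 4] / [2, 5] / [3] / [6] / [7];  Q = [1, 5] / [2, 6] / [3] / [4] / [7]
Final shape: (2, 2, 1, 1, 1).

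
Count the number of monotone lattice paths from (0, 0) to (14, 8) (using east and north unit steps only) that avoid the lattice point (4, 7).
Number of paths = 316140

Total paths from (0, 0) to (14, 8): C(22, 14) = 319770. Paths through (4, 7): (paths (0, 0) → (4, 7)) × (paths (4, 7) → (14, 8)) = C(11, 4) · C(11, 10) = 330 · 11 = 3630. Avoidance count = 319770 − 3630 = 316140.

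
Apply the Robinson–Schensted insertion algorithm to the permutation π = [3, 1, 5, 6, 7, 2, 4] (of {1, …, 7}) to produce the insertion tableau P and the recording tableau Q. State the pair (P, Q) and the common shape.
P = [1, 2, 4, 7] / [3, 5, 6];  Q = [1, 3, 4, 5] / [2, 6, 7];  common shape = (4, 3)

Row-insert the values π_1, π_2, … into P one at a time, bumping the leftmost entry strictly greater than the inserted value down to the next row. The recording tableau Q records, in position (i, j), the step at which that cell was added to P.
  Insert 3 (step 1): P = [3];  Q = [1]
  Insert 1 (step 2): P = [1] / [3];  Q = [1] / [2]
  Insert 5 (step 3): P = [1, 5] / [3];  Q = [1, 3] / [2]
  Insert 6 (step 4): P = [1, 5, 6] / [3];  Q = [1, 3, 4] / [2]
  Insert 7 (step 5): P = [1, 5, 6, 7] / [3];  Q = [1, 3, 4, 5] / [2]
  Insert 2 (step 6): P = [1, 2, 6, 7] / [3, 5];  Q = [1, 3, 4, 5] / [2, 6]
  Insert 4 (step 7): P = [1, 2, 4, 7] / [3, 5, 6];  Q = [1, 3, 4, 5] / [2, 6, 7]
Final shape: (4, 3).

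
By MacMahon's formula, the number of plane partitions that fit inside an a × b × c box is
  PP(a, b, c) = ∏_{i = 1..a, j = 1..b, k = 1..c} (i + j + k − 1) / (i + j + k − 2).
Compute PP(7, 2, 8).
PP(7, 2, 8) = 9202050

Evaluate the triple product over i = 1..7, j = 1..2, k = 1..8. The factors are (2/1) · (3/2) · (4/3) · (5/4) · (6/5) · (7/6) · (8/7) · (9/8) · … (112 factors total). The numerators and denominators telescope so the product is an integer; carrying out the multiplication exactly gives PP(7, 2, 8) = 9202050.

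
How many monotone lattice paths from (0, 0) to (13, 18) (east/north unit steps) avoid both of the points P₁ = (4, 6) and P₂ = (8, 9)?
Number of paths = 110573855

Inclusion–exclusion. Total paths: C(31, 13) = 206253075. Through P₁: C(10, 4)·C(21, 9) = 61725300. Through P₂: C(17, 8)·C(14, 5) = 48668620. Since P₁ is strictly southwest of P₂, a monotone path through both must visit P₁ then P₂; paths through both = C(10, 4)·C(7, 4)·C(14, 5) = 14714700. Avoid both = 206253075 − 61725300 − 48668620 + 14714700 = 110573855.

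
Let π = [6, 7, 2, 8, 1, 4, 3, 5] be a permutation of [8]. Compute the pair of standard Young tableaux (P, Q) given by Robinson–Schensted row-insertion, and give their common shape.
P = [1, 3, 5] / [2, 4, 8] / [6, 7];  Q = [1, 2, 4] / [3, 6, 8] / [5, 7];  common shape = (3, 3, 2)

Row-insert the values π_1, π_2, … into P one at a time, bumping the leftmost entry strictly greater than the inserted value down to the next row. The recording tableau Q records, in position (i, j), the step at which that cell was added to P.
  Insert 6 (step 1): P = [6];  Q = [1]
  Insert 7 (step 2): P = [6, 7];  Q = [1, 2]
  Insert 2 (step 3): P = [2, 7] / [6];  Q = [1, 2] / [3]
  Insert 8 (step 4): P = [2, 7, 8] / [6];  Q = [1, 2, 4] / [3]
  Insert 1 (step 5): P = [1, 7, 8] / [2] / [6];  Q = [1, 2, 4] / [3] / [5]
  Insert 4 (step 6): P = [1, 4, 8] / [2, 7] / [6];  Q = [1, 2, 4] / [3, 6] / [5]
  Insert 3 (step 7): P = [1, 3, 8] / [2, 4] / [6, 7];  Q = [1, 2, 4] / [3, 6] / [5, 7]
  Insert 5 (step 8): P = [1, 3, 5] / [2, 4, 8] / [6, 7];  Q = [1, 2, 4] / [3, 6, 8] / [5, 7]
Final shape: (3, 3, 2).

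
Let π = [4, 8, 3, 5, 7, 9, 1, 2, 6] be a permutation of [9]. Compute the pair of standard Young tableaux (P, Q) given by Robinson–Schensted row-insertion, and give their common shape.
P = [1, 2, 6, 9] / [3, 5, 7] / [4, 8];  Q = [1, 2, 5, 6] / [3, 4, 9] / [7, 8];  common shape = (4, 3, 2)

Row-insert the values π_1, π_2, … into P one at a time, bumping the leftmost entry strictly greater than the inserted value down to the next row. The recording tableau Q records, in position (i, j), the step at which that cell was added to P.
  Insert 4 (step 1): P = [4];  Q = [1]
  Insert 8 (step 2): P = [4, 8];  Q = [1, 2]
  Insert 3 (step 3): P = [3, 8] / [4];  Q = [1, 2] / [3]
  Insert 5 (step 4): P = [3, 5] / [4, 8];  Q = [1, 2] / [3, 4]
  Insert 7 (step 5): P = [3, 5, 7] / [4, 8];  Q = [1, 2, 5] / [3, 4]
  Insert 9 (step 6): P = [3, 5, 7, 9] / [4, 8];  Q = [1, 2, 5, 6] / [3, 4]
  Insert 1 (step 7): P = [1, 5, 7, 9] / [3, 8] / [4];  Q = [1, 2, 5, 6] / [3, 4] / [7]
  Insert 2 (step 8): P = [1, 2, 7, 9] / [3, 5] / [4, 8];  Q = [1, 2, 5, 6] / [3, 4] / [7, 8]
  Insert 6 (step 9): P = [1, 2, 6, 9] / [3, 5, 7] / [4, 8];  Q = [1, 2, 5, 6] / [3, 4, 9] / [7, 8]
Final shape: (4, 3, 2).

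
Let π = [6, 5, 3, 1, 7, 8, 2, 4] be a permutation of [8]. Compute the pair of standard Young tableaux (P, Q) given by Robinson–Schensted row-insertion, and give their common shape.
P = [1, 2, 4] / [3, 7, 8] / [5] / [6];  Q = [1, 5, 6] / [2, 7, 8] / [3] / [4];  common shape = (3, 3, 1, 1)

Row-insert the values π_1, π_2, … into P one at a time, bumping the leftmost entry strictly greater than the inserted value down to the next row. The recording tableau Q records, in position (i, j), the step at which that cell was added to P.
  Insert 6 (step 1): P = [6];  Q = [1]
  Insert 5 (step 2): P = [5] / [6];  Q = [1] / [2]
  Insert 3 (step 3): P = [3] / [5] / [6];  Q = [1] / [2] / [3]
  Insert 1 (step 4): P = [1] / [3] / [5] / [6];  Q = [1] / [2] / [3] / [4]
  Insert 7 (step 5): P = [1, 7] / [3] / [5] / [6];  Q = [1, 5] / [2] / [3] / [4]
  Insert 8 (step 6): P = [1, 7, 8] / [3] / [5] / [6];  Q = [1, 5, 6] / [2] / [3] / [4]
  Insert 2 (step 7): P = [1, 2, 8] / [3, 7] / [5] / [6];  Q = [1, 5, 6] / [2, 7] / [3] / [4]
  Insert 4 (step 8): P = [1, 2, 4] / [3, 7, 8] / [5] / [6];  Q = [1, 5, 6] / [2, 7, 8] / [3] / [4]
Final shape: (3, 3, 1, 1).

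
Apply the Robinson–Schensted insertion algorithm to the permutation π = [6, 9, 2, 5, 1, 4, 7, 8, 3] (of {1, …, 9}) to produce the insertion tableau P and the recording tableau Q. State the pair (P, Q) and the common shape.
P = [1, 3, 7, 8] / [2, 4] / [5, 9] / [6];  Q = [1, 2, 7, 8] / [3, 4] / [5, 6] / [9];  common shape = (4, 2, 2, 1)

Row-insert the values π_1, π_2, … into P one at a time, bumping the leftmost entry strictly greater than the inserted value down to the next row. The recording tableau Q records, in position (i, j), the step at which that cell was added to P.
  Insert 6 (step 1): P = [6];  Q = [1]
  Insert 9 (step 2): P = [6, 9];  Q = [1, 2]
  Insert 2 (step 3): P = [2, 9] / [6];  Q = [1, 2] / [3]
  Insert 5 (step 4): P = [2, 5] / [6, 9];  Q = [1, 2] / [3, 4]
  Insert 1 (step 5): P = [1, 5] / [2, 9] / [6];  Q = [1, 2] / [3, 4] / [5]
  Insert 4 (step 6): P = [1, 4] / [2, 5] / [6, 9];  Q = [1, 2] / [3, 4] / [5, 6]
  Insert 7 (step 7): P = [1, 4, 7] / [2, 5] / [6, 9];  Q = [1, 2, 7] / [3, 4] / [5, 6]
  Insert 8 (step 8): P = [1, 4, 7, 8] / [2, 5] / [6, 9];  Q = [1, 2, 7, 8] / [3, 4] / [5, 6]
  Insert 3 (step 9): P = [1, 3, 7, 8] / [2, 4] / [5, 9] / [6];  Q = [1, 2, 7, 8] / [3, 4] / [5, 6] / [9]
Final shape: (4, 2, 2, 1).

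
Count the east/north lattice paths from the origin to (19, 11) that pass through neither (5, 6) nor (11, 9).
Number of paths = 43443324

Inclusion–exclusion. Total paths: C(30, 19) = 54627300. Through P₁: C(11, 5)·C(19, 14) = 5372136. Through P₂: C(20, 11)·C(10, 8) = 7558200. Since P₁ is strictly southwest of P₂, a monotone path through both must visit P₁ then P₂; paths through both = C(11, 5)·C(9, 6)·C(10, 8) = 1746360. Avoid both = 54627300 − 5372136 − 7558200 + 1746360 = 43443324.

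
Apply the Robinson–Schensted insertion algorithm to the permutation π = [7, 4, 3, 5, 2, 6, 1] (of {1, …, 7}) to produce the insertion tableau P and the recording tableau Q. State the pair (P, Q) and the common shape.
P = [1, 5, 6] / [2] / [3] / [4] / [7];  Q = [1, 4, 6] / [2] / [3] / [5] / [7];  common shape = (3, 1, 1, 1, 1)

Row-insert the values π_1, π_2, … into P one at a time, bumping the leftmost entry strictly greater than the inserted value down to the next row. The recording tableau Q records, in position (i, j), the step at which that cell was added to P.
  Insert 7 (step 1): P = [7];  Q = [1]
  Insert 4 (step 2): P = [4] / [7];  Q = [1] / [2]
  Insert 3 (step 3): P = [3] / [4] / [7];  Q = [1] / [2] / [3]
  Insert 5 (step 4): P = [3, 5] / [4] / [7];  Q = [1, 4] / [2] / [3]
  Insert 2 (step 5): P = [2, 5] / [3] / [4] / [7];  Q = [1, 4] / [2] / [3] / [5]
  Insert 6 (step 6): P = [2, 5, 6] / [3] / [4] / [7];  Q = [1, 4, 6] / [2] / [3] / [5]
  Insert 1 (step 7): P = [1, 5, 6] / [2] / [3] / [4] / [7];  Q = [1, 4, 6] / [2] / [3] / [5] / [7]
Final shape: (3, 1, 1, 1, 1).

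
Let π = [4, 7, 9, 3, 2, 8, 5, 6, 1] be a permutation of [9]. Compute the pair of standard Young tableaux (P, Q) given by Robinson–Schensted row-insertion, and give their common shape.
P = [1, 5, 6] / [2, 7, 8] / [3, 9] / [4];  Q = [1, 2, 3] / [4, 6, 8] / [5, 7] / [9];  common shape = (3, 3, 2, 1)

Row-insert the values π_1, π_2, … into P one at a time, bumping the leftmost entry strictly greater than the inserted value down to the next row. The recording tableau Q records, in position (i, j), the step at which that cell was added to P.
  Insert 4 (step 1): P = [4];  Q = [1]
  Insert 7 (step 2): P = [4, 7];  Q = [1, 2]
  Insert 9 (step 3): P = [4, 7, 9];  Q = [1, 2, 3]
  Insert 3 (step 4): P = [3, 7, 9] / [4];  Q = [1, 2, 3] / [4]
  Insert 2 (step 5): P = [2, 7, 9] / [3] / [4];  Q = [1, 2, 3] / [4] / [5]
  Insert 8 (step 6): P = [2, 7, 8] / [3, 9] / [4];  Q = [1, 2, 3] / [4, 6] / [5]
  Insert 5 (step 7): P = [2, 5, 8] / [3, 7] / [4, 9];  Q = [1, 2, 3] / [4, 6] / [5, 7]
  Insert 6 (step 8): P = [2, 5, 6] / [3, 7, 8] / [4, 9];  Q = [1, 2, 3] / [4, 6, 8] / [5, 7]
  Insert 1 (step 9): P = [1, 5, 6] / [2, 7, 8] / [3, 9] / [4];  Q = [1, 2, 3] / [4, 6, 8] / [5, 7] / [9]
Final shape: (3, 3, 2, 1).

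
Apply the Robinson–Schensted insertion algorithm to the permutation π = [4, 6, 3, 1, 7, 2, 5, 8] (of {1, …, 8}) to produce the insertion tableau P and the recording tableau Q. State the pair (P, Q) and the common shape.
P = [1, 2, 5, 8] / [3, 6, 7] / [4];  Q = [1, 2, 5, 8] / [3, 6, 7] / [4];  common shape = (4, 3, 1)

Row-insert the values π_1, π_2, … into P one at a time, bumping the leftmost entry strictly greater than the inserted value down to the next row. The recording tableau Q records, in position (i, j), the step at which that cell was added to P.
  Insert 4 (step 1): P = [4];  Q = [1]
  Insert 6 (step 2): P = [4, 6];  Q = [1, 2]
  Insert 3 (step 3): P = [3, 6] / [4];  Q = [1, 2] / [3]
  Insert 1 (step 4): P = [1, 6] / [3] / [4];  Q = [1, 2] / [3] / [4]
  Insert 7 (step 5): P = [1, 6, 7] / [3] / [4];  Q = [1, 2, 5] / [3] / [4]
  Insert 2 (step 6): P = [1, 2, 7] / [3, 6] / [4];  Q = [1, 2, 5] / [3, 6] / [4]
  Insert 5 (step 7): P = [1, 2, 5] / [3, 6, 7] / [4];  Q = [1, 2, 5] / [3, 6, 7] / [4]
  Insert 8 (step 8): P = [1, 2, 5, 8] / [3, 6, 7] / [4];  Q = [1, 2, 5, 8] / [3, 6, 7] / [4]
Final shape: (4, 3, 1).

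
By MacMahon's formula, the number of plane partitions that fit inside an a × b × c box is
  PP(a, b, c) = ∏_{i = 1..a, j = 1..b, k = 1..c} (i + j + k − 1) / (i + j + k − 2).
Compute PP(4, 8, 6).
PP(4, 8, 6) = 90474964580

Evaluate the triple product over i = 1..4, j = 1..8, k = 1..6. The factors are (2/1) · (3/2) · (4/3) · (5/4) · (6/5) · (7/6) · (3/2) · (4/3) · … (192 factors total). The numerators and denominators telescope so the product is an integer; carrying out the multiplication exactly gives PP(4, 8, 6) = 90474964580.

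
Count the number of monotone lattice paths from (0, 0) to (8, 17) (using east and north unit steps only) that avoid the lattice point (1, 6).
Number of paths = 858807

Total paths from (0, 0) to (8, 17): C(25, 8) = 1081575. Paths through (1, 6): (paths (0, 0) → (1, 6)) × (paths (1, 6) → (8, 17)) = C(7, 1) · C(18, 7) = 7 · 31824 = 222768. Avoidance count = 1081575 − 222768 = 858807.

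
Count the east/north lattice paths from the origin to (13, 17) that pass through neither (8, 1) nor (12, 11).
Number of paths = 110175226

Inclusion–exclusion. Total paths: C(30, 13) = 119759850. Through P₁: C(9, 8)·C(21, 5) = 183141. Through P₂: C(23, 12)·C(7, 1) = 9464546. Since P₁ is strictly southwest of P₂, a monotone path through both must visit P₁ then P₂; paths through both = C(9, 8)·C(14, 4)·C(7, 1) = 63063. Avoid both = 119759850 − 183141 − 9464546 + 63063 = 110175226.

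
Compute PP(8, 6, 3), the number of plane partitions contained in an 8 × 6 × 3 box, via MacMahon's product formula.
PP(8, 6, 3) = 614083470

Evaluate the triple product over i = 1..8, j = 1..6, k = 1..3. The factors are (2/1) · (3/2) · (4/3) · (3/2) · (4/3) · (5/4) · (4/3) · (5/4) · … (144 factors total). The numerators and denominators telescope so the product is an integer; carrying out the multiplication exactly gives PP(8, 6, 3) = 614083470.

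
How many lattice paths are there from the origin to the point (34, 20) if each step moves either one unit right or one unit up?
Number of paths = 321387366339585

A monotone lattice path from (0, 0) to (34, 20) consists of 34 east steps and 20 north steps in some order, so it is determined by which 34 of the 54 steps are east. The count is C(54, 34) = 321387366339585.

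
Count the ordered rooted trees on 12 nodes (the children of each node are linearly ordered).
C_11 = 58786

These ordered rooted trees are counted by the Catalan number C_n = (1/(n + 1)) · C(2n, n). For n = 11: C_11 = (1/12) · C(22, 11) = 705432/12 = 58786.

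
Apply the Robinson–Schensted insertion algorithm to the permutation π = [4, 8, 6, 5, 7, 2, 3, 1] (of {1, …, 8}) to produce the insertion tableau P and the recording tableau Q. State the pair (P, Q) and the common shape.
P = [1, 3, 7] / [2, 5] / [4] / [6] / [8];  Q = [1, 2, 5] / [3, 7] / [4] / [6] / [8];  common shape = (3, 2, 1, 1, 1)

Row-insert the values π_1, π_2, … into P one at a time, bumping the leftmost entry strictly greater than the inserted value down to the next row. The recording tableau Q records, in position (i, j), the step at which that cell was added to P.
  Insert 4 (step 1): P = [4];  Q = [1]
  Insert 8 (step 2): P = [4, 8];  Q = [1, 2]
  Insert 6 (step 3): P = [4, 6] / [8];  Q = [1, 2] / [3]
  Insert 5 (step 4): P = [4, 5] / [6] / [8];  Q = [1, 2] / [3] / [4]
  Insert 7 (step 5): P = [4, 5, 7] / [6] / [8];  Q = [1, 2, 5] / [3] / [4]
  Insert 2 (step 6): P = [2, 5, 7] / [4] / [6] / [8];  Q = [1, 2, 5] / [3] / [4] / [6]
  Insert 3 (step 7): P = [2, 3, 7] / [4, 5] / [6] / [8];  Q = [1, 2, 5] / [3, 7] / [4] / [6]
  Insert 1 (step 8): P = [1, 3, 7] / [2, 5] / [4] / [6] / [8];  Q = [1, 2, 5] / [3, 7] / [4] / [6] / [8]
Final shape: (3, 2, 1, 1, 1).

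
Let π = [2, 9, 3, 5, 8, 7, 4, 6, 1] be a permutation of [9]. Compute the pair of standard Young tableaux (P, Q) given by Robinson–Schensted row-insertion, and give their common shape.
P = [1, 3, 4, 6] / [2, 7] / [5] / [8] / [9];  Q = [1, 2, 4, 5] / [3, 8] / [6] / [7] / [9];  common shape = (4, 2, 1, 1, 1)

Row-insert the values π_1, π_2, … into P one at a time, bumping the leftmost entry strictly greater than the inserted value down to the next row. The recording tableau Q records, in position (i, j), the step at which that cell was added to P.
  Insert 2 (step 1): P = [2];  Q = [1]
  Insert 9 (step 2): P = [2, 9];  Q = [1, 2]
  Insert 3 (step 3): P = [2, 3] / [9];  Q = [1, 2] / [3]
  Insert 5 (step 4): P = [2, 3, 5] / [9];  Q = [1, 2, 4] / [3]
  Insert 8 (step 5): P = [2, 3, 5, 8] / [9];  Q = [1, 2, 4, 5] / [3]
  Insert 7 (step 6): P = [2, 3, 5, 7] / [8] / [9];  Q = [1, 2, 4, 5] / [3] / [6]
  Insert 4 (step 7): P = [2, 3, 4, 7] / [5] / [8] / [9];  Q = [1, 2, 4, 5] / [3] / [6] / [7]
  Insert 6 (step 8): P = [2, 3, 4, 6] / [5, 7] / [8] / [9];  Q = [1, 2, 4, 5] / [3, 8] / [6] / [7]
  Insert 1 (step 9): P = [1, 3, 4, 6] / [2, 7] / [5] / [8] / [9];  Q = [1, 2, 4, 5] / [3, 8] / [6] / [7] / [9]
Final shape: (4, 2, 1, 1, 1).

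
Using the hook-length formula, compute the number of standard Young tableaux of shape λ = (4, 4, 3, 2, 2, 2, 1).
# SYT of shape (4, 4, 3, 2, 2, 2, 1) = 4200768

Hook-length formula: f^λ = n! / Π hook(c), product over all cells c of the Young diagram. For λ = (4, 4, 3, 2, 2, 2, 1), n = 18 boxes. Hook lengths by row (left-to-right, top-to-bottom): [10, 8, 4, 2]; [9, 7, 3, 1]; [7, 5, 1]; [5, 3]; [4, 2]; [3, 1]; [1]. Product of hooks = 1524096000. So f^λ = 18! / 1524096000 = 6402373705728000 / 1524096000 = 4200768.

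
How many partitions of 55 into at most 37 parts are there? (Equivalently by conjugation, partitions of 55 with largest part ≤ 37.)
p(55, parts ≤ 37) = 450064

Use the recurrence p(n, m) = p(n, m−1) + p(n−m, m): either the largest part is < m (count p(n, m−1)) or the largest part is exactly m (remove one copy of m, count p(n−m, m)). With p(0, ·) = 1 this gives p(55, parts ≤ 37) = 450064. (By conjugating Young diagrams, this also counts partitions of 55 into at most 37 parts.)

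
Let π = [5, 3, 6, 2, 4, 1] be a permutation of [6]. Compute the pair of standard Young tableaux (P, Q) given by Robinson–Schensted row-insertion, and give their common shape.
P = [1, 4] / [2, 6] / [3] / [5];  Q = [1, 3] / [2, 5] / [4] / [6];  common shape = (2, 2, 1, 1)

Row-insert the values π_1, π_2, … into P one at a time, bumping the leftmost entry strictly greater than the inserted value down to the next row. The recording tableau Q records, in position (i, j), the step at which that cell was added to P.
  Insert 5 (step 1): P = [5];  Q = [1]
  Insert 3 (step 2): P = [3] / [5];  Q = [1] / [2]
  Insert 6 (step 3): P = [3, 6] / [5];  Q = [1, 3] / [2]
  Insert 2 (step 4): P = [2, 6] / [3] / [5];  Q = [1, 3] / [2] / [4]
  Insert 4 (step 5): P = [2, 4] / [3, 6] / [5];  Q = [1, 3] / [2, 5] / [4]
  Insert 1 (step 6): P = [1, 4] / [2, 6] / [3] / [5];  Q = [1, 3] / [2, 5] / [4] / [6]
Final shape: (2, 2, 1, 1).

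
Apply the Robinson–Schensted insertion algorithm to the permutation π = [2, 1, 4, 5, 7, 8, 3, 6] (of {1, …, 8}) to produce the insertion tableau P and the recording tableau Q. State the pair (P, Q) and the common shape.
P = [1, 3, 5, 6, 8] / [2, 4, 7];  Q = [1, 3, 4, 5, 6] / [2, 7, 8];  common shape = (5, 3)

Row-insert the values π_1, π_2, … into P one at a time, bumping the leftmost entry strictly greater than the inserted value down to the next row. The recording tableau Q records, in position (i, j), the step at which that cell was added to P.
  Insert 2 (step 1): P = [2];  Q = [1]
  Insert 1 (step 2): P = [1] / [2];  Q = [1] / [2]
  Insert 4 (step 3): P = [1, 4] / [2];  Q = [1, 3] / [2]
  Insert 5 (step 4): P = [1, 4, 5] / [2];  Q = [1, 3, 4] / [2]
  Insert 7 (step 5): P = [1, 4, 5, 7] / [2];  Q = [1, 3, 4, 5] / [2]
  Insert 8 (step 6): P = [1, 4, 5, 7, 8] / [2];  Q = [1, 3, 4, 5, 6] / [2]
  Insert 3 (step 7): P = [1, 3, 5, 7, 8] / [2, 4];  Q = [1, 3, 4, 5, 6] / [2, 7]
  Insert 6 (step 8): P = [1, 3, 5, 6, 8] / [2, 4, 7];  Q = [1, 3, 4, 5, 6] / [2, 7, 8]
Final shape: (5, 3).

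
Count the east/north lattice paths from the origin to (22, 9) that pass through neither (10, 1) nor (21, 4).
Number of paths = 18722529

Inclusion–exclusion. Total paths: C(31, 22) = 20160075. Through P₁: C(11, 10)·C(20, 12) = 1385670. Through P₂: C(25, 21)·C(6, 1) = 75900. Since P₁ is strictly southwest of P₂, a monotone path through both must visit P₁ then P₂; paths through both = C(11, 10)·C(14, 11)·C(6, 1) = 24024. Avoid both = 20160075 − 1385670 − 75900 + 24024 = 18722529.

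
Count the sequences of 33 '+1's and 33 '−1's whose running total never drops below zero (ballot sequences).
C_33 = 212336130412243110

These ballot sequences are counted by the Catalan number C_n = (1/(n + 1)) · C(2n, n). For n = 33: C_33 = (1/34) · C(66, 33) = 7219428434016265740/34 = 212336130412243110.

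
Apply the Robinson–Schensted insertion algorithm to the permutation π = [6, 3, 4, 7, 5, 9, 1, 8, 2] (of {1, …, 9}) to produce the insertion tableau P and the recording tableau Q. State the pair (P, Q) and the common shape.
P = [1, 2, 5, 8] / [3, 4, 9] / [6, 7];  Q = [1, 3, 4, 6] / [2, 5, 8] / [7, 9];  common shape = (4, 3, 2)

Row-insert the values π_1, π_2, … into P one at a time, bumping the leftmost entry strictly greater than the inserted value down to the next row. The recording tableau Q records, in position (i, j), the step at which that cell was added to P.
  Insert 6 (step 1): P = [6];  Q = [1]
  Insert 3 (step 2): P = [3] / [6];  Q = [1] / [2]
  Insert 4 (step 3): P = [3, 4] / [6];  Q = [1, 3] / [2]
  Insert 7 (step 4): P = [3, 4, 7] / [6];  Q = [1, 3, 4] / [2]
  Insert 5 (step 5): P = [3, 4, 5] / [6, 7];  Q = [1, 3, 4] / [2, 5]
  Insert 9 (step 6): P = [3, 4, 5, 9] / [6, 7];  Q = [1, 3, 4, 6] / [2, 5]
  Insert 1 (step 7): P = [1, 4, 5, 9] / [3, 7] / [6];  Q = [1, 3, 4, 6] / [2, 5] / [7]
  Insert 8 (step 8): P = [1, 4, 5, 8] / [3, 7, 9] / [6];  Q = [1, 3, 4, 6] / [2, 5, 8] / [7]
  Insert 2 (step 9): P = [1, 2, 5, 8] / [3, 4, 9] / [6, 7];  Q = [1, 3, 4, 6] / [2, 5, 8] / [7, 9]
Final shape: (4, 3, 2).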